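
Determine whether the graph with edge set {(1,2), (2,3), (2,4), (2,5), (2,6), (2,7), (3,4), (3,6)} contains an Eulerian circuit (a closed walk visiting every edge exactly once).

Step 1: Find the degree of each vertex:
  deg(1) = 1
  deg(2) = 6
  deg(3) = 3
  deg(4) = 2
  deg(5) = 1
  deg(6) = 2
  deg(7) = 1

Step 2: Count vertices with odd degree:
  Odd-degree vertices: 1, 3, 5, 7 (4 total)

Step 3: Apply Euler's theorem:
  - Eulerian circuit exists iff graph is connected and all vertices have even degree
  - Eulerian path exists iff graph is connected and has 0 or 2 odd-degree vertices

Graph has 4 odd-degree vertices (need 0 or 2).
Neither Eulerian path nor Eulerian circuit exists.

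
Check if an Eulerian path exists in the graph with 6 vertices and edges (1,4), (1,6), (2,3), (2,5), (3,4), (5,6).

Step 1: Find the degree of each vertex:
  deg(1) = 2
  deg(2) = 2
  deg(3) = 2
  deg(4) = 2
  deg(5) = 2
  deg(6) = 2

Step 2: Count vertices with odd degree:
  All vertices have even degree (0 odd-degree vertices)

Step 3: Apply Euler's theorem:
  - Eulerian circuit exists iff graph is connected and all vertices have even degree
  - Eulerian path exists iff graph is connected and has 0 or 2 odd-degree vertices

Graph is connected with 0 odd-degree vertices.
Both Eulerian circuit and Eulerian path exist.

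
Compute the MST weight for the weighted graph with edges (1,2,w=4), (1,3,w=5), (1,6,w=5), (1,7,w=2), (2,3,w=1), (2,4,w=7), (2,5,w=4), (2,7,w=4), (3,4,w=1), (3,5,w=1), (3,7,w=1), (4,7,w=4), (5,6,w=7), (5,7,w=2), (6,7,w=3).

Apply Kruskal's algorithm (sort edges by weight, add if no cycle):

Sorted edges by weight:
  (2,3) w=1
  (3,7) w=1
  (3,4) w=1
  (3,5) w=1
  (1,7) w=2
  (5,7) w=2
  (6,7) w=3
  (1,2) w=4
  (2,5) w=4
  (2,7) w=4
  (4,7) w=4
  (1,3) w=5
  (1,6) w=5
  (2,4) w=7
  (5,6) w=7

Add edge (2,3) w=1 -- no cycle. Running total: 1
Add edge (3,7) w=1 -- no cycle. Running total: 2
Add edge (3,4) w=1 -- no cycle. Running total: 3
Add edge (3,5) w=1 -- no cycle. Running total: 4
Add edge (1,7) w=2 -- no cycle. Running total: 6
Skip edge (5,7) w=2 -- would create cycle
Add edge (6,7) w=3 -- no cycle. Running total: 9

MST edges: (2,3,w=1), (3,7,w=1), (3,4,w=1), (3,5,w=1), (1,7,w=2), (6,7,w=3)
Total MST weight: 1 + 1 + 1 + 1 + 2 + 3 = 9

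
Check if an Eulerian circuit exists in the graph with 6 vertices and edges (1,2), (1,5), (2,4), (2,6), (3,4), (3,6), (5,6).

Step 1: Find the degree of each vertex:
  deg(1) = 2
  deg(2) = 3
  deg(3) = 2
  deg(4) = 2
  deg(5) = 2
  deg(6) = 3

Step 2: Count vertices with odd degree:
  Odd-degree vertices: 2, 6 (2 total)

Step 3: Apply Euler's theorem:
  - Eulerian circuit exists iff graph is connected and all vertices have even degree
  - Eulerian path exists iff graph is connected and has 0 or 2 odd-degree vertices

Graph is connected with exactly 2 odd-degree vertices (2, 6).
Eulerian path exists (starting and ending at the odd-degree vertices), but no Eulerian circuit.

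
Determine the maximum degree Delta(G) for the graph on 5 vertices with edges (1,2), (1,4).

Step 1: Count edges incident to each vertex:
  deg(1) = 2 (neighbors: 2, 4)
  deg(2) = 1 (neighbors: 1)
  deg(3) = 0 (neighbors: none)
  deg(4) = 1 (neighbors: 1)
  deg(5) = 0 (neighbors: none)

Step 2: Find maximum:
  max(2, 1, 0, 1, 0) = 2 (vertex 1)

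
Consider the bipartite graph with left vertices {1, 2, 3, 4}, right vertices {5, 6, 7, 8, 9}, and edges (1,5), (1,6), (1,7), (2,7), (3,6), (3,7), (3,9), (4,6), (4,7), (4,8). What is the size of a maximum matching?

Step 1: List the neighbors of each left vertex:
  1: 5, 6, 7
  2: 7
  3: 6, 7, 9
  4: 6, 7, 8

Step 2: Greedily match left vertices, then look for augmenting paths:
  Match 1 -- 5
  Match 2 -- 7
  Match 3 -- 6
  Match 4 -- 8
  No augmenting path remains.

Step 3: Verify this is maximum:
  Matching size 4 = min(|L|, |R|) = min(4, 5), which is an upper bound, so this matching is maximum.

Maximum matching: {(1,5), (2,7), (3,6), (4,8)}
Size: 4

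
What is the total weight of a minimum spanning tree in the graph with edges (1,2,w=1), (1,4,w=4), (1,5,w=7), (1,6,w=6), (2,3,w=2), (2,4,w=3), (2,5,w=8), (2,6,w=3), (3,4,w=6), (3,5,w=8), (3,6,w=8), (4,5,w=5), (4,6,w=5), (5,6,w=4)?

Apply Kruskal's algorithm (sort edges by weight, add if no cycle):

Sorted edges by weight:
  (1,2) w=1
  (2,3) w=2
  (2,6) w=3
  (2,4) w=3
  (1,4) w=4
  (5,6) w=4
  (4,5) w=5
  (4,6) w=5
  (1,6) w=6
  (3,4) w=6
  (1,5) w=7
  (2,5) w=8
  (3,5) w=8
  (3,6) w=8

Add edge (1,2) w=1 -- no cycle. Running total: 1
Add edge (2,3) w=2 -- no cycle. Running total: 3
Add edge (2,6) w=3 -- no cycle. Running total: 6
Add edge (2,4) w=3 -- no cycle. Running total: 9
Skip edge (1,4) w=4 -- would create cycle
Add edge (5,6) w=4 -- no cycle. Running total: 13

MST edges: (1,2,w=1), (2,3,w=2), (2,6,w=3), (2,4,w=3), (5,6,w=4)
Total MST weight: 1 + 2 + 3 + 3 + 4 = 13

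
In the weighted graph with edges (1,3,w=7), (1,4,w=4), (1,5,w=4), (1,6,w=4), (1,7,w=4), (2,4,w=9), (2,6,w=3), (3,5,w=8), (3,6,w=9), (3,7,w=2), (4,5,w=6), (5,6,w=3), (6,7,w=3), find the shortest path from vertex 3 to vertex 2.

Step 1: Build adjacency list with weights:
  1: 3(w=7), 4(w=4), 5(w=4), 6(w=4), 7(w=4)
  2: 4(w=9), 6(w=3)
  3: 1(w=7), 5(w=8), 6(w=9), 7(w=2)
  4: 1(w=4), 2(w=9), 5(w=6)
  5: 1(w=4), 3(w=8), 4(w=6), 6(w=3)
  6: 1(w=4), 2(w=3), 3(w=9), 5(w=3), 7(w=3)
  7: 1(w=4), 3(w=2), 6(w=3)

Step 2: Apply Dijkstra's algorithm from vertex 3:
  Visit vertex 3 (distance=0)
    Update dist[1] = 7
    Update dist[5] = 8
    Update dist[6] = 9
    Update dist[7] = 2
  Visit vertex 7 (distance=2)
    Update dist[1] = 6
    Update dist[6] = 5
  Visit vertex 6 (distance=5)
    Update dist[2] = 8
  Visit vertex 1 (distance=6)
    Update dist[4] = 10
  Visit vertex 2 (distance=8)

Step 3: Shortest path: 3 -> 7 -> 6 -> 2
Total weight: 2 + 3 + 3 = 8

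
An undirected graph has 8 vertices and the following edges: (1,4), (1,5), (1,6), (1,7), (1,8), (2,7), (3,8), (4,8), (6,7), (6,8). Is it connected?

Step 1: Build adjacency list from edges:
  1: 4, 5, 6, 7, 8
  2: 7
  3: 8
  4: 1, 8
  5: 1
  6: 1, 7, 8
  7: 1, 2, 6
  8: 1, 3, 4, 6

Step 2: Run BFS/DFS from vertex 1:
  Visited: {1, 4, 5, 6, 7, 8, 2, 3}
  Reached 8 of 8 vertices

Step 3: All 8 vertices reached from vertex 1, so the graph is connected.
Answer: Yes, the graph is connected.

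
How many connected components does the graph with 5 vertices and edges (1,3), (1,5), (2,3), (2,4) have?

Step 1: Build adjacency list from edges:
  1: 3, 5
  2: 3, 4
  3: 1, 2
  4: 2
  5: 1

Step 2: Run BFS/DFS from vertex 1:
  Visited: {1, 3, 5, 2, 4}
  Reached 5 of 5 vertices

Step 3: All 5 vertices reached from vertex 1, so the graph is connected.
Number of connected components: 1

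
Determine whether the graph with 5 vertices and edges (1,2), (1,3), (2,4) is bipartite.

Step 1: Attempt 2-coloring using BFS:
  Start at vertex 1, assign color 0
  Color vertex 2 with color 1 (neighbor of 1)
  Color vertex 3 with color 1 (neighbor of 1)
  Color vertex 4 with color 0 (neighbor of 2)
  Start new component at vertex 5, assign color 0

Step 2: 2-coloring succeeded. No conflicts found.
  Set A (color 0): {1, 4, 5}
  Set B (color 1): {2, 3}

The graph is bipartite with partition {1, 4, 5}, {2, 3}.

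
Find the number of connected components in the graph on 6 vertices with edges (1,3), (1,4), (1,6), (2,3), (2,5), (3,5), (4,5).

Step 1: Build adjacency list from edges:
  1: 3, 4, 6
  2: 3, 5
  3: 1, 2, 5
  4: 1, 5
  5: 2, 3, 4
  6: 1

Step 2: Run BFS/DFS from vertex 1:
  Visited: {1, 3, 4, 6, 2, 5}
  Reached 6 of 6 vertices

Step 3: All 6 vertices reached from vertex 1, so the graph is connected.
Number of connected components: 1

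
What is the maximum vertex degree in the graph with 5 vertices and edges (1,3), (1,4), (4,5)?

Step 1: Count edges incident to each vertex:
  deg(1) = 2 (neighbors: 3, 4)
  deg(2) = 0 (neighbors: none)
  deg(3) = 1 (neighbors: 1)
  deg(4) = 2 (neighbors: 1, 5)
  deg(5) = 1 (neighbors: 4)

Step 2: Find maximum:
  max(2, 0, 1, 2, 1) = 2 (vertex 1)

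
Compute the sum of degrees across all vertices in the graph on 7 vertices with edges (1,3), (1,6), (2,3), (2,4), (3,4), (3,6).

Step 1: Count edges incident to each vertex:
  deg(1) = 2 (neighbors: 3, 6)
  deg(2) = 2 (neighbors: 3, 4)
  deg(3) = 4 (neighbors: 1, 2, 4, 6)
  deg(4) = 2 (neighbors: 2, 3)
  deg(5) = 0 (neighbors: none)
  deg(6) = 2 (neighbors: 1, 3)
  deg(7) = 0 (neighbors: none)

Step 2: Sum all degrees:
  2 + 2 + 4 + 2 + 0 + 2 + 0 = 12

Verification: sum of degrees = 2 * |E| = 2 * 6 = 12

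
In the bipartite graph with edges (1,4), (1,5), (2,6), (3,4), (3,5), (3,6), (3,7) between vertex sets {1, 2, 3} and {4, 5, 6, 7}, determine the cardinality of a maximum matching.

Step 1: List the neighbors of each left vertex:
  1: 4, 5
  2: 6
  3: 4, 5, 6, 7

Step 2: Greedily match left vertices, then look for augmenting paths:
  Match 1 -- 4
  Match 2 -- 6
  Match 3 -- 5
  No augmenting path remains.

Step 3: Verify this is maximum:
  Matching size 3 = min(|L|, |R|) = min(3, 4), which is an upper bound, so this matching is maximum.

Maximum matching: {(1,4), (2,6), (3,5)}
Size: 3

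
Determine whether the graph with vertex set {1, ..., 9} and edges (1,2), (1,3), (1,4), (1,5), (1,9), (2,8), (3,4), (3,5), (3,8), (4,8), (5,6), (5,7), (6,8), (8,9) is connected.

Step 1: Build adjacency list from edges:
  1: 2, 3, 4, 5, 9
  2: 1, 8
  3: 1, 4, 5, 8
  4: 1, 3, 8
  5: 1, 3, 6, 7
  6: 5, 8
  7: 5
  8: 2, 3, 4, 6, 9
  9: 1, 8

Step 2: Run BFS/DFS from vertex 1:
  Visited: {1, 2, 3, 4, 5, 9, 8, 6, 7}
  Reached 9 of 9 vertices

Step 3: All 9 vertices reached from vertex 1, so the graph is connected.
Answer: Yes, the graph is connected.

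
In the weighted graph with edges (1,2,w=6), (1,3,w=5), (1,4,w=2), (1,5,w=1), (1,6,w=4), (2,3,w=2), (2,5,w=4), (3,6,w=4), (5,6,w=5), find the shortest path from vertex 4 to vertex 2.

Step 1: Build adjacency list with weights:
  1: 2(w=6), 3(w=5), 4(w=2), 5(w=1), 6(w=4)
  2: 1(w=6), 3(w=2), 5(w=4)
  3: 1(w=5), 2(w=2), 6(w=4)
  4: 1(w=2)
  5: 1(w=1), 2(w=4), 6(w=5)
  6: 1(w=4), 3(w=4), 5(w=5)

Step 2: Apply Dijkstra's algorithm from vertex 4:
  Visit vertex 4 (distance=0)
    Update dist[1] = 2
  Visit vertex 1 (distance=2)
    Update dist[2] = 8
    Update dist[3] = 7
    Update dist[5] = 3
    Update dist[6] = 6
  Visit vertex 5 (distance=3)
    Update dist[2] = 7
  Visit vertex 6 (distance=6)
  Visit vertex 2 (distance=7)

Step 3: Shortest path: 4 -> 1 -> 5 -> 2
Total weight: 2 + 1 + 4 = 7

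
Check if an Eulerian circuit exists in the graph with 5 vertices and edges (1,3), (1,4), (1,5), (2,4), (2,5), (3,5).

Step 1: Find the degree of each vertex:
  deg(1) = 3
  deg(2) = 2
  deg(3) = 2
  deg(4) = 2
  deg(5) = 3

Step 2: Count vertices with odd degree:
  Odd-degree vertices: 1, 5 (2 total)

Step 3: Apply Euler's theorem:
  - Eulerian circuit exists iff graph is connected and all vertices have even degree
  - Eulerian path exists iff graph is connected and has 0 or 2 odd-degree vertices

Graph is connected with exactly 2 odd-degree vertices (1, 5).
Eulerian path exists (starting and ending at the odd-degree vertices), but no Eulerian circuit.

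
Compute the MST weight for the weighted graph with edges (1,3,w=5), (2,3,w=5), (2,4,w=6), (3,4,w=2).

Apply Kruskal's algorithm (sort edges by weight, add if no cycle):

Sorted edges by weight:
  (3,4) w=2
  (1,3) w=5
  (2,3) w=5
  (2,4) w=6

Add edge (3,4) w=2 -- no cycle. Running total: 2
Add edge (1,3) w=5 -- no cycle. Running total: 7
Add edge (2,3) w=5 -- no cycle. Running total: 12

MST edges: (3,4,w=2), (1,3,w=5), (2,3,w=5)
Total MST weight: 2 + 5 + 5 = 12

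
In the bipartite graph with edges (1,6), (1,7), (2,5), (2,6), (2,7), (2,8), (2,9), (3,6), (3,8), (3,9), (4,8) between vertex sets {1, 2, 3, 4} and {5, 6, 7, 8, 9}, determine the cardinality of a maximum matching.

Step 1: List the neighbors of each left vertex:
  1: 6, 7
  2: 5, 6, 7, 8, 9
  3: 6, 8, 9
  4: 8

Step 2: Greedily match left vertices, then look for augmenting paths:
  Match 1 -- 6
  Match 2 -- 5
  Match 3 -- 9
  Match 4 -- 8
  No augmenting path remains.

Step 3: Verify this is maximum:
  Matching size 4 = min(|L|, |R|) = min(4, 5), which is an upper bound, so this matching is maximum.

Maximum matching: {(1,6), (2,5), (3,9), (4,8)}
Size: 4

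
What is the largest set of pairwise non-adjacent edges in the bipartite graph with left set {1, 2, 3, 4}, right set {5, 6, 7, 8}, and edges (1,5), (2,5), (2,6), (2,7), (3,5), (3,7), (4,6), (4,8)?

Step 1: List the neighbors of each left vertex:
  1: 5
  2: 5, 6, 7
  3: 5, 7
  4: 6, 8

Step 2: Greedily match left vertices, then look for augmenting paths:
  Match 1 -- 5
  Match 2 -- 6
  Match 3 -- 7
  Match 4 -- 8
  No augmenting path remains.

Step 3: Verify this is maximum:
  Matching size 4 = min(|L|, |R|) = min(4, 4), which is an upper bound, so this matching is maximum.

Maximum matching: {(1,5), (2,6), (3,7), (4,8)}
Size: 4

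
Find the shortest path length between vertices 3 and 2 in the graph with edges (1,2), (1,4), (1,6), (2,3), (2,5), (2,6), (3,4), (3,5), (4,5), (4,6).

Step 1: Build adjacency list:
  1: 2, 4, 6
  2: 1, 3, 5, 6
  3: 2, 4, 5
  4: 1, 3, 5, 6
  5: 2, 3, 4
  6: 1, 2, 4

Step 2: BFS from vertex 3 to find shortest path to 2:
  vertex 2 reached at distance 1

Step 3: Shortest path: 3 -> 2
Path length: 1 edge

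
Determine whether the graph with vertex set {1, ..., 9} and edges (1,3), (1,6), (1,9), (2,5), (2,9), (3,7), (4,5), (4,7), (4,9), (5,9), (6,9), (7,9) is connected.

Step 1: Build adjacency list from edges:
  1: 3, 6, 9
  2: 5, 9
  3: 1, 7
  4: 5, 7, 9
  5: 2, 4, 9
  6: 1, 9
  7: 3, 4, 9
  8: (none)
  9: 1, 2, 4, 5, 6, 7

Step 2: Run BFS/DFS from vertex 1:
  Visited: {1, 3, 6, 9, 7, 2, 4, 5}
  Reached 8 of 9 vertices

Step 3: Only 8 of 9 vertices reached. Graph is disconnected.
Connected components: {1, 2, 3, 4, 5, 6, 7, 9}, {8}
Answer: No, the graph is not connected (2 components).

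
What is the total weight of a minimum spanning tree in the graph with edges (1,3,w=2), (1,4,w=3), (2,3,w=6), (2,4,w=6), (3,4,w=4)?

Apply Kruskal's algorithm (sort edges by weight, add if no cycle):

Sorted edges by weight:
  (1,3) w=2
  (1,4) w=3
  (3,4) w=4
  (2,3) w=6
  (2,4) w=6

Add edge (1,3) w=2 -- no cycle. Running total: 2
Add edge (1,4) w=3 -- no cycle. Running total: 5
Skip edge (3,4) w=4 -- would create cycle
Add edge (2,3) w=6 -- no cycle. Running total: 11

MST edges: (1,3,w=2), (1,4,w=3), (2,3,w=6)
Total MST weight: 2 + 3 + 6 = 11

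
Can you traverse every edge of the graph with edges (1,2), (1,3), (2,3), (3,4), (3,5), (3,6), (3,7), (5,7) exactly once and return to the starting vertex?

Step 1: Find the degree of each vertex:
  deg(1) = 2
  deg(2) = 2
  deg(3) = 6
  deg(4) = 1
  deg(5) = 2
  deg(6) = 1
  deg(7) = 2

Step 2: Count vertices with odd degree:
  Odd-degree vertices: 4, 6 (2 total)

Step 3: Apply Euler's theorem:
  - Eulerian circuit exists iff graph is connected and all vertices have even degree
  - Eulerian path exists iff graph is connected and has 0 or 2 odd-degree vertices

Graph is connected with exactly 2 odd-degree vertices (4, 6).
Eulerian path exists (starting and ending at the odd-degree vertices), but no Eulerian circuit.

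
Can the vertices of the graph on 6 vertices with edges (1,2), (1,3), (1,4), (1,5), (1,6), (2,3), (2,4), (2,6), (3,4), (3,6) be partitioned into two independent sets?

Step 1: Attempt 2-coloring using BFS:
  Start at vertex 1, assign color 0
  Color vertex 2 with color 1 (neighbor of 1)
  Color vertex 3 with color 1 (neighbor of 1)
  Color vertex 4 with color 1 (neighbor of 1)
  Color vertex 5 with color 1 (neighbor of 1)
  Color vertex 6 with color 1 (neighbor of 1)

Step 2: Conflict found! Vertices 2 and 3 are adjacent but have the same color.
This means the graph contains an odd cycle.

The graph is NOT bipartite.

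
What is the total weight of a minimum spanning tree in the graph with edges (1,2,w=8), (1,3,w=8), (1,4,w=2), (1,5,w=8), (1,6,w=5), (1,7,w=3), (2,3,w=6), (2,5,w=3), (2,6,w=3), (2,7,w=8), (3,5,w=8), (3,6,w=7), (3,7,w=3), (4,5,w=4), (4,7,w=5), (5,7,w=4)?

Apply Kruskal's algorithm (sort edges by weight, add if no cycle):

Sorted edges by weight:
  (1,4) w=2
  (1,7) w=3
  (2,5) w=3
  (2,6) w=3
  (3,7) w=3
  (4,5) w=4
  (5,7) w=4
  (1,6) w=5
  (4,7) w=5
  (2,3) w=6
  (3,6) w=7
  (1,5) w=8
  (1,2) w=8
  (1,3) w=8
  (2,7) w=8
  (3,5) w=8

Add edge (1,4) w=2 -- no cycle. Running total: 2
Add edge (1,7) w=3 -- no cycle. Running total: 5
Add edge (2,5) w=3 -- no cycle. Running total: 8
Add edge (2,6) w=3 -- no cycle. Running total: 11
Add edge (3,7) w=3 -- no cycle. Running total: 14
Add edge (4,5) w=4 -- no cycle. Running total: 18

MST edges: (1,4,w=2), (1,7,w=3), (2,5,w=3), (2,6,w=3), (3,7,w=3), (4,5,w=4)
Total MST weight: 2 + 3 + 3 + 3 + 3 + 4 = 18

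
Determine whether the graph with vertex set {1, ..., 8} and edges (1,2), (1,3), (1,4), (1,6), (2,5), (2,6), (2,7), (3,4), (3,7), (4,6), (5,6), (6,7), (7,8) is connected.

Step 1: Build adjacency list from edges:
  1: 2, 3, 4, 6
  2: 1, 5, 6, 7
  3: 1, 4, 7
  4: 1, 3, 6
  5: 2, 6
  6: 1, 2, 4, 5, 7
  7: 2, 3, 6, 8
  8: 7

Step 2: Run BFS/DFS from vertex 1:
  Visited: {1, 2, 3, 4, 6, 5, 7, 8}
  Reached 8 of 8 vertices

Step 3: All 8 vertices reached from vertex 1, so the graph is connected.
Answer: Yes, the graph is connected.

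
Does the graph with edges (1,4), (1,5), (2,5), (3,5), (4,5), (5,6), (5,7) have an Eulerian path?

Step 1: Find the degree of each vertex:
  deg(1) = 2
  deg(2) = 1
  deg(3) = 1
  deg(4) = 2
  deg(5) = 6
  deg(6) = 1
  deg(7) = 1

Step 2: Count vertices with odd degree:
  Odd-degree vertices: 2, 3, 6, 7 (4 total)

Step 3: Apply Euler's theorem:
  - Eulerian circuit exists iff graph is connected and all vertices have even degree
  - Eulerian path exists iff graph is connected and has 0 or 2 odd-degree vertices

Graph has 4 odd-degree vertices (need 0 or 2).
Neither Eulerian path nor Eulerian circuit exists.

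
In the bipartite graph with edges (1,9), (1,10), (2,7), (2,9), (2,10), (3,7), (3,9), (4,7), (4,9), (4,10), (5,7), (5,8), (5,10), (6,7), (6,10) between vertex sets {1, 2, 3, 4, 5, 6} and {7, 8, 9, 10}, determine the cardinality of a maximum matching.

Step 1: List the neighbors of each left vertex:
  1: 9, 10
  2: 7, 9, 10
  3: 7, 9
  4: 7, 9, 10
  5: 7, 8, 10
  6: 7, 10

Step 2: Greedily match left vertices, then look for augmenting paths:
  Match 1 -- 9
  Match 2 -- 7
  Match 4 -- 10
  Match 5 -- 8
  No augmenting path remains.

Step 3: Verify this is maximum:
  Matching size 4 = min(|L|, |R|) = min(6, 4), which is an upper bound, so this matching is maximum.

Maximum matching: {(1,9), (2,7), (4,10), (5,8)}
Size: 4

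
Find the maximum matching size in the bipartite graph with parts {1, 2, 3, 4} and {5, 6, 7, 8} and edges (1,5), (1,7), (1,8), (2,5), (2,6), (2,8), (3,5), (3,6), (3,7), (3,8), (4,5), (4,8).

Step 1: List the neighbors of each left vertex:
  1: 5, 7, 8
  2: 5, 6, 8
  3: 5, 6, 7, 8
  4: 5, 8

Step 2: Greedily match left vertices, then look for augmenting paths:
  Match 1 -- 5
  Match 2 -- 6
  Match 3 -- 7
  Match 4 -- 8
  No augmenting path remains.

Step 3: Verify this is maximum:
  Matching size 4 = min(|L|, |R|) = min(4, 4), which is an upper bound, so this matching is maximum.

Maximum matching: {(1,5), (2,6), (3,7), (4,8)}
Size: 4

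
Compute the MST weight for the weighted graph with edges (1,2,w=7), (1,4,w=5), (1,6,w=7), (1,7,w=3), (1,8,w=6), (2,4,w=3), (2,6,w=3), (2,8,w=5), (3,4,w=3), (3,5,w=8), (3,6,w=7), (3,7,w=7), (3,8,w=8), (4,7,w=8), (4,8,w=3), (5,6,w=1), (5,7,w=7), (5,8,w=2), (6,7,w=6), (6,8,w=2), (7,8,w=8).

Apply Kruskal's algorithm (sort edges by weight, add if no cycle):

Sorted edges by weight:
  (5,6) w=1
  (5,8) w=2
  (6,8) w=2
  (1,7) w=3
  (2,4) w=3
  (2,6) w=3
  (3,4) w=3
  (4,8) w=3
  (1,4) w=5
  (2,8) w=5
  (1,8) w=6
  (6,7) w=6
  (1,2) w=7
  (1,6) w=7
  (3,7) w=7
  (3,6) w=7
  (5,7) w=7
  (3,8) w=8
  (3,5) w=8
  (4,7) w=8
  (7,8) w=8

Add edge (5,6) w=1 -- no cycle. Running total: 1
Add edge (5,8) w=2 -- no cycle. Running total: 3
Skip edge (6,8) w=2 -- would create cycle
Add edge (1,7) w=3 -- no cycle. Running total: 6
Add edge (2,4) w=3 -- no cycle. Running total: 9
Add edge (2,6) w=3 -- no cycle. Running total: 12
Add edge (3,4) w=3 -- no cycle. Running total: 15
Skip edge (4,8) w=3 -- would create cycle
Add edge (1,4) w=5 -- no cycle. Running total: 20

MST edges: (5,6,w=1), (5,8,w=2), (1,7,w=3), (2,4,w=3), (2,6,w=3), (3,4,w=3), (1,4,w=5)
Total MST weight: 1 + 2 + 3 + 3 + 3 + 3 + 5 = 20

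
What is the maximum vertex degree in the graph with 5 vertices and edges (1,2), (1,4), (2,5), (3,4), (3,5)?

Step 1: Count edges incident to each vertex:
  deg(1) = 2 (neighbors: 2, 4)
  deg(2) = 2 (neighbors: 1, 5)
  deg(3) = 2 (neighbors: 4, 5)
  deg(4) = 2 (neighbors: 1, 3)
  deg(5) = 2 (neighbors: 2, 3)

Step 2: Find maximum:
  max(2, 2, 2, 2, 2) = 2 (vertex 1)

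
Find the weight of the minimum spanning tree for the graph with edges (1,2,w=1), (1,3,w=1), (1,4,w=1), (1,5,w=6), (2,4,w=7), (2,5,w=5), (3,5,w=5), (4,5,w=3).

Apply Kruskal's algorithm (sort edges by weight, add if no cycle):

Sorted edges by weight:
  (1,3) w=1
  (1,4) w=1
  (1,2) w=1
  (4,5) w=3
  (2,5) w=5
  (3,5) w=5
  (1,5) w=6
  (2,4) w=7

Add edge (1,3) w=1 -- no cycle. Running total: 1
Add edge (1,4) w=1 -- no cycle. Running total: 2
Add edge (1,2) w=1 -- no cycle. Running total: 3
Add edge (4,5) w=3 -- no cycle. Running total: 6

MST edges: (1,3,w=1), (1,4,w=1), (1,2,w=1), (4,5,w=3)
Total MST weight: 1 + 1 + 1 + 3 = 6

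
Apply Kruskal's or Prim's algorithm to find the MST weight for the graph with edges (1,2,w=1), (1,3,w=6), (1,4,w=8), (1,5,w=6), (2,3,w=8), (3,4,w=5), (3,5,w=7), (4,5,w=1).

Apply Kruskal's algorithm (sort edges by weight, add if no cycle):

Sorted edges by weight:
  (1,2) w=1
  (4,5) w=1
  (3,4) w=5
  (1,3) w=6
  (1,5) w=6
  (3,5) w=7
  (1,4) w=8
  (2,3) w=8

Add edge (1,2) w=1 -- no cycle. Running total: 1
Add edge (4,5) w=1 -- no cycle. Running total: 2
Add edge (3,4) w=5 -- no cycle. Running total: 7
Add edge (1,3) w=6 -- no cycle. Running total: 13

MST edges: (1,2,w=1), (4,5,w=1), (3,4,w=5), (1,3,w=6)
Total MST weight: 1 + 1 + 5 + 6 = 13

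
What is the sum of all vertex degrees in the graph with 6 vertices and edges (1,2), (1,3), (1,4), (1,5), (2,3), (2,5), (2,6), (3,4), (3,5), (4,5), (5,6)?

Step 1: Count edges incident to each vertex:
  deg(1) = 4 (neighbors: 2, 3, 4, 5)
  deg(2) = 4 (neighbors: 1, 3, 5, 6)
  deg(3) = 4 (neighbors: 1, 2, 4, 5)
  deg(4) = 3 (neighbors: 1, 3, 5)
  deg(5) = 5 (neighbors: 1, 2, 3, 4, 6)
  deg(6) = 2 (neighbors: 2, 5)

Step 2: Sum all degrees:
  4 + 4 + 4 + 3 + 5 + 2 = 22

Verification: sum of degrees = 2 * |E| = 2 * 11 = 22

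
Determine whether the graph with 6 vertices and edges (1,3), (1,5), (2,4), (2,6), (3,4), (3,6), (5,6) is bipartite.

Step 1: Attempt 2-coloring using BFS:
  Start at vertex 1, assign color 0
  Color vertex 3 with color 1 (neighbor of 1)
  Color vertex 5 with color 1 (neighbor of 1)
  Color vertex 4 with color 0 (neighbor of 3)
  Color vertex 6 with color 0 (neighbor of 3)
  Color vertex 2 with color 1 (neighbor of 4)

Step 2: 2-coloring succeeded. No conflicts found.
  Set A (color 0): {1, 4, 6}
  Set B (color 1): {2, 3, 5}

The graph is bipartite with partition {1, 4, 6}, {2, 3, 5}.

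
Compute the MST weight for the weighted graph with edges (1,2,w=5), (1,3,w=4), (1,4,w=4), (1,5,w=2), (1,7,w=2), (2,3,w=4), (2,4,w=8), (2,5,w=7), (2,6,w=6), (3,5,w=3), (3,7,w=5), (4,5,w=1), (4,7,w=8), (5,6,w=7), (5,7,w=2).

Apply Kruskal's algorithm (sort edges by weight, add if no cycle):

Sorted edges by weight:
  (4,5) w=1
  (1,5) w=2
  (1,7) w=2
  (5,7) w=2
  (3,5) w=3
  (1,4) w=4
  (1,3) w=4
  (2,3) w=4
  (1,2) w=5
  (3,7) w=5
  (2,6) w=6
  (2,5) w=7
  (5,6) w=7
  (2,4) w=8
  (4,7) w=8

Add edge (4,5) w=1 -- no cycle. Running total: 1
Add edge (1,5) w=2 -- no cycle. Running total: 3
Add edge (1,7) w=2 -- no cycle. Running total: 5
Skip edge (5,7) w=2 -- would create cycle
Add edge (3,5) w=3 -- no cycle. Running total: 8
Skip edge (1,4) w=4 -- would create cycle
Skip edge (1,3) w=4 -- would create cycle
Add edge (2,3) w=4 -- no cycle. Running total: 12
Skip edge (1,2) w=5 -- would create cycle
Skip edge (3,7) w=5 -- would create cycle
Add edge (2,6) w=6 -- no cycle. Running total: 18

MST edges: (4,5,w=1), (1,5,w=2), (1,7,w=2), (3,5,w=3), (2,3,w=4), (2,6,w=6)
Total MST weight: 1 + 2 + 2 + 3 + 4 + 6 = 18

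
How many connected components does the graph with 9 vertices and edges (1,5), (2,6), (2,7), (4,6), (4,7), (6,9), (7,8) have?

Step 1: Build adjacency list from edges:
  1: 5
  2: 6, 7
  3: (none)
  4: 6, 7
  5: 1
  6: 2, 4, 9
  7: 2, 4, 8
  8: 7
  9: 6

Step 2: Run BFS/DFS from vertex 1:
  Visited: {1, 5}
  Reached 2 of 9 vertices

Step 3: Only 2 of 9 vertices reached. Graph is disconnected.
Connected components: {1, 5}, {2, 4, 6, 7, 8, 9}, {3}
Number of connected components: 3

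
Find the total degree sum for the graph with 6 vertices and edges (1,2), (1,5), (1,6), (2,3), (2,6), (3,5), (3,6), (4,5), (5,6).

Step 1: Count edges incident to each vertex:
  deg(1) = 3 (neighbors: 2, 5, 6)
  deg(2) = 3 (neighbors: 1, 3, 6)
  deg(3) = 3 (neighbors: 2, 5, 6)
  deg(4) = 1 (neighbors: 5)
  deg(5) = 4 (neighbors: 1, 3, 4, 6)
  deg(6) = 4 (neighbors: 1, 2, 3, 5)

Step 2: Sum all degrees:
  3 + 3 + 3 + 1 + 4 + 4 = 18

Verification: sum of degrees = 2 * |E| = 2 * 9 = 18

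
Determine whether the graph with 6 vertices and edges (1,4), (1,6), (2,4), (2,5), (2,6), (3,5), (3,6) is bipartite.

Step 1: Attempt 2-coloring using BFS:
  Start at vertex 1, assign color 0
  Color vertex 4 with color 1 (neighbor of 1)
  Color vertex 6 with color 1 (neighbor of 1)
  Color vertex 2 with color 0 (neighbor of 4)
  Color vertex 3 with color 0 (neighbor of 6)
  Color vertex 5 with color 1 (neighbor of 2)

Step 2: 2-coloring succeeded. No conflicts found.
  Set A (color 0): {1, 2, 3}
  Set B (color 1): {4, 5, 6}

The graph is bipartite with partition {1, 2, 3}, {4, 5, 6}.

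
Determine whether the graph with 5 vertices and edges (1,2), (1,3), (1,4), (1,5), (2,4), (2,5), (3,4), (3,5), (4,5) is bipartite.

Step 1: Attempt 2-coloring using BFS:
  Start at vertex 1, assign color 0
  Color vertex 2 with color 1 (neighbor of 1)
  Color vertex 3 with color 1 (neighbor of 1)
  Color vertex 4 with color 1 (neighbor of 1)
  Color vertex 5 with color 1 (neighbor of 1)

Step 2: Conflict found! Vertices 2 and 4 are adjacent but have the same color.
This means the graph contains an odd cycle.

The graph is NOT bipartite.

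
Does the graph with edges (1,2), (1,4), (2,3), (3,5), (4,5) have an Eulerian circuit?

Step 1: Find the degree of each vertex:
  deg(1) = 2
  deg(2) = 2
  deg(3) = 2
  deg(4) = 2
  deg(5) = 2

Step 2: Count vertices with odd degree:
  All vertices have even degree (0 odd-degree vertices)

Step 3: Apply Euler's theorem:
  - Eulerian circuit exists iff graph is connected and all vertices have even degree
  - Eulerian path exists iff graph is connected and has 0 or 2 odd-degree vertices

Graph is connected with 0 odd-degree vertices.
Both Eulerian circuit and Eulerian path exist.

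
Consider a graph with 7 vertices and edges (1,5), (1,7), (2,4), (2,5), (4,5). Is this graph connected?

Step 1: Build adjacency list from edges:
  1: 5, 7
  2: 4, 5
  3: (none)
  4: 2, 5
  5: 1, 2, 4
  6: (none)
  7: 1

Step 2: Run BFS/DFS from vertex 1:
  Visited: {1, 5, 7, 2, 4}
  Reached 5 of 7 vertices

Step 3: Only 5 of 7 vertices reached. Graph is disconnected.
Connected components: {1, 2, 4, 5, 7}, {3}, {6}
Answer: No, the graph is not connected (3 components).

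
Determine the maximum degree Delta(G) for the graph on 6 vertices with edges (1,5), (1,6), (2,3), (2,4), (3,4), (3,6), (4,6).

Step 1: Count edges incident to each vertex:
  deg(1) = 2 (neighbors: 5, 6)
  deg(2) = 2 (neighbors: 3, 4)
  deg(3) = 3 (neighbors: 2, 4, 6)
  deg(4) = 3 (neighbors: 2, 3, 6)
  deg(5) = 1 (neighbors: 1)
  deg(6) = 3 (neighbors: 1, 3, 4)

Step 2: Find maximum:
  max(2, 2, 3, 3, 1, 3) = 3 (vertex 3)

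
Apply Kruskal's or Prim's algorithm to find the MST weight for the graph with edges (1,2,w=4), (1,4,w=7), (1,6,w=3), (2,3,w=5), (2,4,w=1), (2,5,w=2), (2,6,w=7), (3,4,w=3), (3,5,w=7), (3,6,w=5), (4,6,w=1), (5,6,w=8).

Apply Kruskal's algorithm (sort edges by weight, add if no cycle):

Sorted edges by weight:
  (2,4) w=1
  (4,6) w=1
  (2,5) w=2
  (1,6) w=3
  (3,4) w=3
  (1,2) w=4
  (2,3) w=5
  (3,6) w=5
  (1,4) w=7
  (2,6) w=7
  (3,5) w=7
  (5,6) w=8

Add edge (2,4) w=1 -- no cycle. Running total: 1
Add edge (4,6) w=1 -- no cycle. Running total: 2
Add edge (2,5) w=2 -- no cycle. Running total: 4
Add edge (1,6) w=3 -- no cycle. Running total: 7
Add edge (3,4) w=3 -- no cycle. Running total: 10

MST edges: (2,4,w=1), (4,6,w=1), (2,5,w=2), (1,6,w=3), (3,4,w=3)
Total MST weight: 1 + 1 + 2 + 3 + 3 = 10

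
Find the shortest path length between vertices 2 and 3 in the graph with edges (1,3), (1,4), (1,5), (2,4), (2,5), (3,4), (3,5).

Step 1: Build adjacency list:
  1: 3, 4, 5
  2: 4, 5
  3: 1, 4, 5
  4: 1, 2, 3
  5: 1, 2, 3

Step 2: BFS from vertex 2 to find shortest path to 3:
  vertex 4 reached at distance 1
  vertex 5 reached at distance 1
  vertex 1 reached at distance 2
  vertex 3 reached at distance 2

Step 3: Shortest path: 2 -> 4 -> 3
Path length: 2 edges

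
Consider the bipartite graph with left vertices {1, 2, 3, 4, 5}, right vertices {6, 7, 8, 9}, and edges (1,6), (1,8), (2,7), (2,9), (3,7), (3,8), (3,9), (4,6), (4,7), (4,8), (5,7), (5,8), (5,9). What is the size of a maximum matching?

Step 1: List the neighbors of each left vertex:
  1: 6, 8
  2: 7, 9
  3: 7, 8, 9
  4: 6, 7, 8
  5: 7, 8, 9

Step 2: Greedily match left vertices, then look for augmenting paths:
  Match 1 -- 6
  Match 2 -- 7
  Match 3 -- 8
  Match 5 -- 9
  No augmenting path remains.

Step 3: Verify this is maximum:
  Matching size 4 = min(|L|, |R|) = min(5, 4), which is an upper bound, so this matching is maximum.

Maximum matching: {(1,6), (2,7), (3,8), (5,9)}
Size: 4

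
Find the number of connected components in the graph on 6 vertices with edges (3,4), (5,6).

Step 1: Build adjacency list from edges:
  1: (none)
  2: (none)
  3: 4
  4: 3
  5: 6
  6: 5

Step 2: Run BFS/DFS from vertex 1:
  Visited: {1}
  Reached 1 of 6 vertices

Step 3: Only 1 of 6 vertices reached. Graph is disconnected.
Connected components: {1}, {2}, {3, 4}, {5, 6}
Number of connected components: 4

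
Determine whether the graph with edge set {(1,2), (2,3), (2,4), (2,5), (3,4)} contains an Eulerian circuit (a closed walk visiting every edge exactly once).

Step 1: Find the degree of each vertex:
  deg(1) = 1
  deg(2) = 4
  deg(3) = 2
  deg(4) = 2
  deg(5) = 1

Step 2: Count vertices with odd degree:
  Odd-degree vertices: 1, 5 (2 total)

Step 3: Apply Euler's theorem:
  - Eulerian circuit exists iff graph is connected and all vertices have even degree
  - Eulerian path exists iff graph is connected and has 0 or 2 odd-degree vertices

Graph is connected with exactly 2 odd-degree vertices (1, 5).
Eulerian path exists (starting and ending at the odd-degree vertices), but no Eulerian circuit.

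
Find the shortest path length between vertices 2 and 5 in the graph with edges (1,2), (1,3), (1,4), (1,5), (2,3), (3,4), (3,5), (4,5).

Step 1: Build adjacency list:
  1: 2, 3, 4, 5
  2: 1, 3
  3: 1, 2, 4, 5
  4: 1, 3, 5
  5: 1, 3, 4

Step 2: BFS from vertex 2 to find shortest path to 5:
  vertex 1 reached at distance 1
  vertex 3 reached at distance 1
  vertex 4 reached at distance 2
  vertex 5 reached at distance 2

Step 3: Shortest path: 2 -> 1 -> 5
Path length: 2 edges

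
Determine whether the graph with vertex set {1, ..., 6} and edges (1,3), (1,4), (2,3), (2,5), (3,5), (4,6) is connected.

Step 1: Build adjacency list from edges:
  1: 3, 4
  2: 3, 5
  3: 1, 2, 5
  4: 1, 6
  5: 2, 3
  6: 4

Step 2: Run BFS/DFS from vertex 1:
  Visited: {1, 3, 4, 2, 5, 6}
  Reached 6 of 6 vertices

Step 3: All 6 vertices reached from vertex 1, so the graph is connected.
Answer: Yes, the graph is connected.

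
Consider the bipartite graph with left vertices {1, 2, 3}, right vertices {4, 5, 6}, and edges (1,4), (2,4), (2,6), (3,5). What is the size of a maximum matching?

Step 1: List the neighbors of each left vertex:
  1: 4
  2: 4, 6
  3: 5

Step 2: Greedily match left vertices, then look for augmenting paths:
  Match 1 -- 4
  Match 2 -- 6
  Match 3 -- 5
  No augmenting path remains.

Step 3: Verify this is maximum:
  Matching size 3 = min(|L|, |R|) = min(3, 3), which is an upper bound, so this matching is maximum.

Maximum matching: {(1,4), (2,6), (3,5)}
Size: 3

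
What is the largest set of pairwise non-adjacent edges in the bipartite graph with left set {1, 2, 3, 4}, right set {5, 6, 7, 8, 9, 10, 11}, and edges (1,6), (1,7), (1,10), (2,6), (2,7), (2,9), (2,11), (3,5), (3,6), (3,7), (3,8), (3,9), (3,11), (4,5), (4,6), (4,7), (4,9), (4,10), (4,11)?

Step 1: List the neighbors of each left vertex:
  1: 6, 7, 10
  2: 6, 7, 9, 11
  3: 5, 6, 7, 8, 9, 11
  4: 5, 6, 7, 9, 10, 11

Step 2: Greedily match left vertices, then look for augmenting paths:
  Match 1 -- 6
  Match 2 -- 7
  Match 3 -- 5
  Match 4 -- 9
  No augmenting path remains.

Step 3: Verify this is maximum:
  Matching size 4 = min(|L|, |R|) = min(4, 7), which is an upper bound, so this matching is maximum.

Maximum matching: {(1,6), (2,7), (3,5), (4,9)}
Size: 4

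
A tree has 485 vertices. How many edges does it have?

A tree on n vertices always has exactly n - 1 edges.
For n = 485: edges = 485 - 1 = 484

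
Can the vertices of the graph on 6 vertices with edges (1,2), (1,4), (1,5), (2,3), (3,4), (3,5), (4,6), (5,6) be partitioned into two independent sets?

Step 1: Attempt 2-coloring using BFS:
  Start at vertex 1, assign color 0
  Color vertex 2 with color 1 (neighbor of 1)
  Color vertex 4 with color 1 (neighbor of 1)
  Color vertex 5 with color 1 (neighbor of 1)
  Color vertex 3 with color 0 (neighbor of 2)
  Color vertex 6 with color 0 (neighbor of 4)

Step 2: 2-coloring succeeded. No conflicts found.
  Set A (color 0): {1, 3, 6}
  Set B (color 1): {2, 4, 5}

The graph is bipartite with partition {1, 3, 6}, {2, 4, 5}.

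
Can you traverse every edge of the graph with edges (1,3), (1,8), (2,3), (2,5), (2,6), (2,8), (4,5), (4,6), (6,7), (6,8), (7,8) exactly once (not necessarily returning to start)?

Step 1: Find the degree of each vertex:
  deg(1) = 2
  deg(2) = 4
  deg(3) = 2
  deg(4) = 2
  deg(5) = 2
  deg(6) = 4
  deg(7) = 2
  deg(8) = 4

Step 2: Count vertices with odd degree:
  All vertices have even degree (0 odd-degree vertices)

Step 3: Apply Euler's theorem:
  - Eulerian circuit exists iff graph is connected and all vertices have even degree
  - Eulerian path exists iff graph is connected and has 0 or 2 odd-degree vertices

Graph is connected with 0 odd-degree vertices.
Both Eulerian circuit and Eulerian path exist.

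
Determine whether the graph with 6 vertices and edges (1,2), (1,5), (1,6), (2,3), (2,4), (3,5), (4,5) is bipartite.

Step 1: Attempt 2-coloring using BFS:
  Start at vertex 1, assign color 0
  Color vertex 2 with color 1 (neighbor of 1)
  Color vertex 5 with color 1 (neighbor of 1)
  Color vertex 6 with color 1 (neighbor of 1)
  Color vertex 3 with color 0 (neighbor of 2)
  Color vertex 4 with color 0 (neighbor of 2)

Step 2: 2-coloring succeeded. No conflicts found.
  Set A (color 0): {1, 3, 4}
  Set B (color 1): {2, 5, 6}

The graph is bipartite with partition {1, 3, 4}, {2, 5, 6}.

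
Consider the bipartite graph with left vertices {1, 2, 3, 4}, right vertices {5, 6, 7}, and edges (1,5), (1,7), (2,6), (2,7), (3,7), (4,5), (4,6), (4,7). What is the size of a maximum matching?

Step 1: List the neighbors of each left vertex:
  1: 5, 7
  2: 6, 7
  3: 7
  4: 5, 6, 7

Step 2: Greedily match left vertices, then look for augmenting paths:
  Match 1 -- 5
  Match 2 -- 6
  Match 3 -- 7
  No augmenting path remains.

Step 3: Verify this is maximum:
  Matching size 3 = min(|L|, |R|) = min(4, 3), which is an upper bound, so this matching is maximum.

Maximum matching: {(1,5), (2,6), (3,7)}
Size: 3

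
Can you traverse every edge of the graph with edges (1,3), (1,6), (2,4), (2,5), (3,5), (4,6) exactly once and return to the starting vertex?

Step 1: Find the degree of each vertex:
  deg(1) = 2
  deg(2) = 2
  deg(3) = 2
  deg(4) = 2
  deg(5) = 2
  deg(6) = 2

Step 2: Count vertices with odd degree:
  All vertices have even degree (0 odd-degree vertices)

Step 3: Apply Euler's theorem:
  - Eulerian circuit exists iff graph is connected and all vertices have even degree
  - Eulerian path exists iff graph is connected and has 0 or 2 odd-degree vertices

Graph is connected with 0 odd-degree vertices.
Both Eulerian circuit and Eulerian path exist.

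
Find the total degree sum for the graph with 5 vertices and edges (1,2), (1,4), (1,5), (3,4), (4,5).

Step 1: Count edges incident to each vertex:
  deg(1) = 3 (neighbors: 2, 4, 5)
  deg(2) = 1 (neighbors: 1)
  deg(3) = 1 (neighbors: 4)
  deg(4) = 3 (neighbors: 1, 3, 5)
  deg(5) = 2 (neighbors: 1, 4)

Step 2: Sum all degrees:
  3 + 1 + 1 + 3 + 2 = 10

Verification: sum of degrees = 2 * |E| = 2 * 5 = 10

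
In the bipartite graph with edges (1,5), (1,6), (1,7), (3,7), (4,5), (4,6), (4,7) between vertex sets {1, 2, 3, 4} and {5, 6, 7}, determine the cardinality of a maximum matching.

Step 1: List the neighbors of each left vertex:
  1: 5, 6, 7
  2: (none)
  3: 7
  4: 5, 6, 7

Step 2: Greedily match left vertices, then look for augmenting paths:
  Match 1 -- 5
  Match 3 -- 7
  Match 4 -- 6
  No augmenting path remains.

Step 3: Verify this is maximum:
  Matching size 3 = min(|L|, |R|) = min(4, 3), which is an upper bound, so this matching is maximum.

Maximum matching: {(1,5), (3,7), (4,6)}
Size: 3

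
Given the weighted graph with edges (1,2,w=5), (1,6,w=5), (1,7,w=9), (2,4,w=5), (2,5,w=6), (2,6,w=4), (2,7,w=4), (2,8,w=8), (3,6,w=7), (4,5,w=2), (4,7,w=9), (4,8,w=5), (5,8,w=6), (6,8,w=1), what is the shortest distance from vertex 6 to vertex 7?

Step 1: Build adjacency list with weights:
  1: 2(w=5), 6(w=5), 7(w=9)
  2: 1(w=5), 4(w=5), 5(w=6), 6(w=4), 7(w=4), 8(w=8)
  3: 6(w=7)
  4: 2(w=5), 5(w=2), 7(w=9), 8(w=5)
  5: 2(w=6), 4(w=2), 8(w=6)
  6: 1(w=5), 2(w=4), 3(w=7), 8(w=1)
  7: 1(w=9), 2(w=4), 4(w=9)
  8: 2(w=8), 4(w=5), 5(w=6), 6(w=1)

Step 2: Apply Dijkstra's algorithm from vertex 6:
  Visit vertex 6 (distance=0)
    Update dist[1] = 5
    Update dist[2] = 4
    Update dist[3] = 7
    Update dist[8] = 1
  Visit vertex 8 (distance=1)
    Update dist[4] = 6
    Update dist[5] = 7
  Visit vertex 2 (distance=4)
    Update dist[7] = 8
  Visit vertex 1 (distance=5)
  Visit vertex 4 (distance=6)
  Visit vertex 3 (distance=7)
  Visit vertex 5 (distance=7)
  Visit vertex 7 (distance=8)

Step 3: Shortest path: 6 -> 2 -> 7
Total weight: 4 + 4 = 8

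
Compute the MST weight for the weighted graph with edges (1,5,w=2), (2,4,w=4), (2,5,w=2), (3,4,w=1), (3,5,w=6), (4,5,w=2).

Apply Kruskal's algorithm (sort edges by weight, add if no cycle):

Sorted edges by weight:
  (3,4) w=1
  (1,5) w=2
  (2,5) w=2
  (4,5) w=2
  (2,4) w=4
  (3,5) w=6

Add edge (3,4) w=1 -- no cycle. Running total: 1
Add edge (1,5) w=2 -- no cycle. Running total: 3
Add edge (2,5) w=2 -- no cycle. Running total: 5
Add edge (4,5) w=2 -- no cycle. Running total: 7

MST edges: (3,4,w=1), (1,5,w=2), (2,5,w=2), (4,5,w=2)
Total MST weight: 1 + 2 + 2 + 2 = 7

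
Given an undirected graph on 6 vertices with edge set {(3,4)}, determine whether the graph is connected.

Step 1: Build adjacency list from edges:
  1: (none)
  2: (none)
  3: 4
  4: 3
  5: (none)
  6: (none)

Step 2: Run BFS/DFS from vertex 1:
  Visited: {1}
  Reached 1 of 6 vertices

Step 3: Only 1 of 6 vertices reached. Graph is disconnected.
Connected components: {1}, {2}, {3, 4}, {5}, {6}
Answer: No, the graph is not connected (5 components).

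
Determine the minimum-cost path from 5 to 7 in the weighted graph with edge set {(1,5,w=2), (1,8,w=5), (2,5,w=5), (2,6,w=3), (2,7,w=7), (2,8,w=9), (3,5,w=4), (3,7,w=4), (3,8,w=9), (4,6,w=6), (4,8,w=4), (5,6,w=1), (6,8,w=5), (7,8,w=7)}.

Step 1: Build adjacency list with weights:
  1: 5(w=2), 8(w=5)
  2: 5(w=5), 6(w=3), 7(w=7), 8(w=9)
  3: 5(w=4), 7(w=4), 8(w=9)
  4: 6(w=6), 8(w=4)
  5: 1(w=2), 2(w=5), 3(w=4), 6(w=1)
  6: 2(w=3), 4(w=6), 5(w=1), 8(w=5)
  7: 2(w=7), 3(w=4), 8(w=7)
  8: 1(w=5), 2(w=9), 3(w=9), 4(w=4), 6(w=5), 7(w=7)

Step 2: Apply Dijkstra's algorithm from vertex 5:
  Visit vertex 5 (distance=0)
    Update dist[1] = 2
    Update dist[2] = 5
    Update dist[3] = 4
    Update dist[6] = 1
  Visit vertex 6 (distance=1)
    Update dist[2] = 4
    Update dist[4] = 7
    Update dist[8] = 6
  Visit vertex 1 (distance=2)
  Visit vertex 2 (distance=4)
    Update dist[7] = 11
  Visit vertex 3 (distance=4)
    Update dist[7] = 8
  Visit vertex 8 (distance=6)
  Visit vertex 4 (distance=7)
  Visit vertex 7 (distance=8)

Step 3: Shortest path: 5 -> 3 -> 7
Total weight: 4 + 4 = 8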